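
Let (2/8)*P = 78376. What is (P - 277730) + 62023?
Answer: 97797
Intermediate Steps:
P = 313504 (P = 4*78376 = 313504)
(P - 277730) + 62023 = (313504 - 277730) + 62023 = 35774 + 62023 = 97797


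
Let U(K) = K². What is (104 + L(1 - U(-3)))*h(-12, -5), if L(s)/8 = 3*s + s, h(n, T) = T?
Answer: 760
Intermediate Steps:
L(s) = 32*s (L(s) = 8*(3*s + s) = 8*(4*s) = 32*s)
(104 + L(1 - U(-3)))*h(-12, -5) = (104 + 32*(1 - 1*(-3)²))*(-5) = (104 + 32*(1 - 1*9))*(-5) = (104 + 32*(1 - 9))*(-5) = (104 + 32*(-8))*(-5) = (104 - 256)*(-5) = -152*(-5) = 760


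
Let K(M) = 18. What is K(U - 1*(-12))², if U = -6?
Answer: 324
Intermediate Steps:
K(U - 1*(-12))² = 18² = 324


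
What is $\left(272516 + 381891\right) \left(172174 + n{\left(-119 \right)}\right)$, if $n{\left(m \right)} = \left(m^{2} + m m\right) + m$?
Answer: $131128111439$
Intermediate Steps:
$n{\left(m \right)} = m + 2 m^{2}$ ($n{\left(m \right)} = \left(m^{2} + m^{2}\right) + m = 2 m^{2} + m = m + 2 m^{2}$)
$\left(272516 + 381891\right) \left(172174 + n{\left(-119 \right)}\right) = \left(272516 + 381891\right) \left(172174 - 119 \left(1 + 2 \left(-119\right)\right)\right) = 654407 \left(172174 - 119 \left(1 - 238\right)\right) = 654407 \left(172174 - -28203\right) = 654407 \left(172174 + 28203\right) = 654407 \cdot 200377 = 131128111439$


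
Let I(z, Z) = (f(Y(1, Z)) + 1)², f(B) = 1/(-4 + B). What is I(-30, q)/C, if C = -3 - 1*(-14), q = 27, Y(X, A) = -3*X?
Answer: 36/539 ≈ 0.066790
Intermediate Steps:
I(z, Z) = 36/49 (I(z, Z) = (1/(-4 - 3*1) + 1)² = (1/(-4 - 3) + 1)² = (1/(-7) + 1)² = (-⅐ + 1)² = (6/7)² = 36/49)
C = 11 (C = -3 + 14 = 11)
I(-30, q)/C = (36/49)/11 = (1/11)*(36/49) = 36/539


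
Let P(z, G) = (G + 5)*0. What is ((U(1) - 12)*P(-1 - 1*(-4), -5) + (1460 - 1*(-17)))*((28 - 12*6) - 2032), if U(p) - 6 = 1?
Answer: -3066252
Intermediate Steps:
U(p) = 7 (U(p) = 6 + 1 = 7)
P(z, G) = 0 (P(z, G) = (5 + G)*0 = 0)
((U(1) - 12)*P(-1 - 1*(-4), -5) + (1460 - 1*(-17)))*((28 - 12*6) - 2032) = ((7 - 12)*0 + (1460 - 1*(-17)))*((28 - 12*6) - 2032) = (-5*0 + (1460 + 17))*((28 - 72) - 2032) = (0 + 1477)*(-44 - 2032) = 1477*(-2076) = -3066252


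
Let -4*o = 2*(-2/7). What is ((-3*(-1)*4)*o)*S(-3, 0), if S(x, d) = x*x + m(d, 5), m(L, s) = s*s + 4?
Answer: 456/7 ≈ 65.143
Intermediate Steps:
m(L, s) = 4 + s**2 (m(L, s) = s**2 + 4 = 4 + s**2)
S(x, d) = 29 + x**2 (S(x, d) = x*x + (4 + 5**2) = x**2 + (4 + 25) = x**2 + 29 = 29 + x**2)
o = 1/7 (o = -(-2/7)/2 = -(-2*1/7)/2 = -(-2)/(2*7) = -1/4*(-4/7) = 1/7 ≈ 0.14286)
((-3*(-1)*4)*o)*S(-3, 0) = ((-3*(-1)*4)*(1/7))*(29 + (-3)**2) = ((3*4)*(1/7))*(29 + 9) = (12*(1/7))*38 = (12/7)*38 = 456/7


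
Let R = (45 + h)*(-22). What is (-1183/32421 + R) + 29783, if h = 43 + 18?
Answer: 889987688/32421 ≈ 27451.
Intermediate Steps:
h = 61
R = -2332 (R = (45 + 61)*(-22) = 106*(-22) = -2332)
(-1183/32421 + R) + 29783 = (-1183/32421 - 2332) + 29783 = -75606955/32421 + 29783 = 889987688/32421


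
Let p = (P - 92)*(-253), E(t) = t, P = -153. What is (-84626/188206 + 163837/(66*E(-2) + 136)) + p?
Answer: 38749281779/376412 ≈ 1.0294e+5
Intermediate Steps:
p = 61985 (p = (-153 - 92)*(-253) = -245*(-253) = 61985)
(-84626/188206 + 163837/(66*E(-2) + 136)) + p = (-84626/188206 + 163837/(66*(-2) + 136)) + 61985 = (-84626*1/188206 + 163837/(-132 + 136)) + 61985 = (-42313/94103 + 163837/4) + 61985 = 15417383959/376412 + 61985 = 38749281779/376412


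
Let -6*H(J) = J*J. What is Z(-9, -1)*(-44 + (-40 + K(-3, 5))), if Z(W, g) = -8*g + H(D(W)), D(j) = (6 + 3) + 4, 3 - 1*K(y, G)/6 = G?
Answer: 1936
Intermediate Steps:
K(y, G) = 18 - 6*G
D(j) = 13 (D(j) = 9 + 4 = 13)
H(J) = -J²/6 (H(J) = -J*J/6 = -J²/6)
Z(W, g) = -169/6 - 8*g (Z(W, g) = -8*g - ⅙*13² = -8*g - ⅙*169 = -8*g - 169/6 = -169/6 - 8*g)
Z(-9, -1)*(-44 + (-40 + K(-3, 5))) = (-169/6 - 8*(-1))*(-44 + (-40 + (18 - 6*5))) = (-169/6 + 8)*(-44 + (-40 + (18 - 30))) = -121*(-44 + (-40 - 12))/6 = -121*(-44 - 52)/6 = -121/6*(-96) = 1936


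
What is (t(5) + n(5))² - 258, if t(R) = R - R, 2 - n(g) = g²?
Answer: 271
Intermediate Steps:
n(g) = 2 - g²
t(R) = 0
(t(5) + n(5))² - 258 = (0 + (2 - 1*5²))² - 258 = (0 + (2 - 1*25))² - 258 = (0 + (2 - 25))² - 258 = (0 - 23)² - 258 = (-23)² - 258 = 529 - 258 = 271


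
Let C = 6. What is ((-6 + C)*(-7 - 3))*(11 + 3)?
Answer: 0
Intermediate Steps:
((-6 + C)*(-7 - 3))*(11 + 3) = ((-6 + 6)*(-7 - 3))*(11 + 3) = (0*(-10))*14 = 0*14 = 0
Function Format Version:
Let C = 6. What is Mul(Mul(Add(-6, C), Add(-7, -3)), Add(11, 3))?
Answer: 0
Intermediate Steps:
Mul(Mul(Add(-6, C), Add(-7, -3)), Add(11, 3)) = Mul(Mul(Add(-6, 6), Add(-7, -3)), Add(11, 3)) = Mul(Mul(0, -10), 14) = Mul(0, 14) = 0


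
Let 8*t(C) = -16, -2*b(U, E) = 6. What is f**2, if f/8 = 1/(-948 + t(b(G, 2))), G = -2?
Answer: 16/225625 ≈ 7.0914e-5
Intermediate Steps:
b(U, E) = -3 (b(U, E) = -1/2*6 = -3)
t(C) = -2 (t(C) = (1/8)*(-16) = -2)
f = -4/475 (f = 8/(-948 - 2) = 8/(-950) = 8*(-1/950) = -4/475 ≈ -0.0084210)
f**2 = (-4/475)**2 = 16/225625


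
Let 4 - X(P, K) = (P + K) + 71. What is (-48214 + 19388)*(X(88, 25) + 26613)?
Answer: -761957658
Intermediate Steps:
X(P, K) = -67 - K - P (X(P, K) = 4 - ((P + K) + 71) = 4 - ((K + P) + 71) = 4 - (71 + K + P) = 4 + (-71 - K - P) = -67 - K - P)
(-48214 + 19388)*(X(88, 25) + 26613) = (-48214 + 19388)*((-67 - 1*25 - 1*88) + 26613) = -28826*((-67 - 25 - 88) + 26613) = -28826*(-180 + 26613) = -28826*26433 = -761957658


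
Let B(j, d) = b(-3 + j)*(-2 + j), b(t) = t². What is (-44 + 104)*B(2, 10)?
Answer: 0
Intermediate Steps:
B(j, d) = (-3 + j)²*(-2 + j)
(-44 + 104)*B(2, 10) = (-44 + 104)*((-3 + 2)²*(-2 + 2)) = 60*((-1)²*0) = 60*(1*0) = 60*0 = 0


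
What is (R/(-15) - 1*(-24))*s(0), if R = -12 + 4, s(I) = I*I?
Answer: 0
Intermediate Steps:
s(I) = I²
R = -8
(R/(-15) - 1*(-24))*s(0) = (-8/(-15) - 1*(-24))*0² = (-8*(-1/15) + 24)*0 = (8/15 + 24)*0 = (368/15)*0 = 0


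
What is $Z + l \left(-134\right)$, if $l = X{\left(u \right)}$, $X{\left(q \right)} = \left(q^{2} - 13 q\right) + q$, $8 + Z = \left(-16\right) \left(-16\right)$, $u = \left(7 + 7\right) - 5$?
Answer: $3866$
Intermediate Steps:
$u = 9$ ($u = 14 - 5 = 9$)
$Z = 248$ ($Z = -8 - -256 = -8 + 256 = 248$)
$X{\left(q \right)} = q^{2} - 12 q$
$l = -27$ ($l = 9 \left(-12 + 9\right) = 9 \left(-3\right) = -27$)
$Z + l \left(-134\right) = 248 - -3618 = 248 + 3618 = 3866$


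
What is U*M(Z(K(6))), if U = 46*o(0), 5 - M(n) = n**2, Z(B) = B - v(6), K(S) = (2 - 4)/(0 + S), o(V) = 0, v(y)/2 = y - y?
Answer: 0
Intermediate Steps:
v(y) = 0 (v(y) = 2*(y - y) = 2*0 = 0)
K(S) = -2/S
Z(B) = B (Z(B) = B - 1*0 = B + 0 = B)
M(n) = 5 - n**2
U = 0 (U = 46*0 = 0)
U*M(Z(K(6))) = 0*(5 - (-2/6)**2) = 0*(5 - (-2*1/6)**2) = 0*(5 - (-1/3)**2) = 0*(5 - 1*1/9) = 0*(5 - 1/9) = 0*(44/9) = 0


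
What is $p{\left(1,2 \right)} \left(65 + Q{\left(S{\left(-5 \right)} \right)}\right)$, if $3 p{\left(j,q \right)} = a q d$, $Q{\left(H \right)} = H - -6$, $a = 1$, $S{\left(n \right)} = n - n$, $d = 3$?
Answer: $142$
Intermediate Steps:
$S{\left(n \right)} = 0$
$Q{\left(H \right)} = 6 + H$ ($Q{\left(H \right)} = H + 6 = 6 + H$)
$p{\left(j,q \right)} = q$ ($p{\left(j,q \right)} = \frac{1 q 3}{3} = \frac{q 3}{3} = \frac{3 q}{3} = q$)
$p{\left(1,2 \right)} \left(65 + Q{\left(S{\left(-5 \right)} \right)}\right) = 2 \left(65 + \left(6 + 0\right)\right) = 2 \left(65 + 6\right) = 2 \cdot 71 = 142$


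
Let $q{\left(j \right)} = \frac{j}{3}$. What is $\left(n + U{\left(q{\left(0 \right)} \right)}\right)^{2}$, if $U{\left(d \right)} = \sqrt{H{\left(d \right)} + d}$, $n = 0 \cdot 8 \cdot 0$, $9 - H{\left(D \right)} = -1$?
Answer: $10$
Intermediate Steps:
$H{\left(D \right)} = 10$ ($H{\left(D \right)} = 9 - -1 = 9 + 1 = 10$)
$q{\left(j \right)} = \frac{j}{3}$ ($q{\left(j \right)} = j \frac{1}{3} = \frac{j}{3}$)
$n = 0$ ($n = 0 \cdot 0 = 0$)
$U{\left(d \right)} = \sqrt{10 + d}$
$\left(n + U{\left(q{\left(0 \right)} \right)}\right)^{2} = \left(0 + \sqrt{10 + \frac{1}{3} \cdot 0}\right)^{2} = \left(0 + \sqrt{10 + 0}\right)^{2} = \left(0 + \sqrt{10}\right)^{2} = \left(\sqrt{10}\right)^{2} = 10$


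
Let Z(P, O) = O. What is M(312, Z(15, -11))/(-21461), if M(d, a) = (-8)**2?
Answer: -64/21461 ≈ -0.0029822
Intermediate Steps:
M(d, a) = 64
M(312, Z(15, -11))/(-21461) = 64/(-21461) = 64*(-1/21461) = -64/21461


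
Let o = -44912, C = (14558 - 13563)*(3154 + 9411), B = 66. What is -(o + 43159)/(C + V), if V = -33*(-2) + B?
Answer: 1753/12502307 ≈ 0.00014021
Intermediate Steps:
C = 12502175 (C = 995*12565 = 12502175)
V = 132 (V = -33*(-2) + 66 = 66 + 66 = 132)
-(o + 43159)/(C + V) = -(-44912 + 43159)/(12502175 + 132) = -(-1753)/12502307 = -1*(-1753/12502307) = 1753/12502307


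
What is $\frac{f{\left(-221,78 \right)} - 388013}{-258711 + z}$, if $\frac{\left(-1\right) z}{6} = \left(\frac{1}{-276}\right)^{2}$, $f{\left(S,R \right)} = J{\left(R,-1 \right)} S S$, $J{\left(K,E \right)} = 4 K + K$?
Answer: $- \frac{236907067992}{3284594857} \approx -72.127$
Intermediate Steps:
$J{\left(K,E \right)} = 5 K$
$f{\left(S,R \right)} = 5 R S^{2}$ ($f{\left(S,R \right)} = 5 R S S = 5 R S^{2}$)
$z = - \frac{1}{12696}$ ($z = - 6 \left(\frac{1}{-276}\right)^{2} = - 6 \left(- \frac{1}{276}\right)^{2} = \left(-6\right) \frac{1}{76176} = - \frac{1}{12696} \approx -7.8765 \cdot 10^{-5}$)
$\frac{f{\left(-221,78 \right)} - 388013}{-258711 + z} = \frac{5 \cdot 78 \left(-221\right)^{2} - 388013}{-258711 - \frac{1}{12696}} = \frac{5 \cdot 78 \cdot 48841 - 388013}{- \frac{3284594857}{12696}} = \left(19047990 - 388013\right) \left(- \frac{12696}{3284594857}\right) = 18659977 \left(- \frac{12696}{3284594857}\right) = - \frac{236907067992}{3284594857}$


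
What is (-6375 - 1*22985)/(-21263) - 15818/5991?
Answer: -160442374/127386633 ≈ -1.2595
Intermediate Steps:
(-6375 - 1*22985)/(-21263) - 15818/5991 = (-6375 - 22985)*(-1/21263) - 15818*1/5991 = -29360*(-1/21263) - 15818/5991 = 29360/21263 - 15818/5991 = -160442374/127386633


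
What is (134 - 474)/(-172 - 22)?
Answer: 170/97 ≈ 1.7526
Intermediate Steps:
(134 - 474)/(-172 - 22) = -340/(-194) = -340*(-1/194) = 170/97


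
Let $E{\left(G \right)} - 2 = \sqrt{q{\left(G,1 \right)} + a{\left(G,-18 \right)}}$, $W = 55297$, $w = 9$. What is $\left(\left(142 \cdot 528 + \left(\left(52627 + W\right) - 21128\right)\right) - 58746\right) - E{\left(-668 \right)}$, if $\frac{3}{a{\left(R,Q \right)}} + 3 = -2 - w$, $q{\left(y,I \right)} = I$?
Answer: $103024 - \frac{\sqrt{154}}{14} \approx 1.0302 \cdot 10^{5}$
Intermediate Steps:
$a{\left(R,Q \right)} = - \frac{3}{14}$ ($a{\left(R,Q \right)} = \frac{3}{-3 - 11} = \frac{3}{-14} = 3 \left(- \frac{1}{14}\right) = - \frac{3}{14}$)
$E{\left(G \right)} = 2 + \frac{\sqrt{154}}{14}$ ($E{\left(G \right)} = 2 + \sqrt{1 - \frac{3}{14}} = 2 + \sqrt{\frac{11}{14}} = 2 + \frac{\sqrt{154}}{14}$)
$\left(\left(142 \cdot 528 + \left(\left(52627 + W\right) - 21128\right)\right) - 58746\right) - E{\left(-668 \right)} = \left(\left(142 \cdot 528 + \left(\left(52627 + 55297\right) - 21128\right)\right) - 58746\right) - \left(2 + \frac{\sqrt{154}}{14}\right) = \left(\left(74976 + \left(107924 - 21128\right)\right) - 58746\right) - \left(2 + \frac{\sqrt{154}}{14}\right) = \left(\left(74976 + 86796\right) - 58746\right) - \left(2 + \frac{\sqrt{154}}{14}\right) = \left(161772 - 58746\right) - \left(2 + \frac{\sqrt{154}}{14}\right) = 103026 - \left(2 + \frac{\sqrt{154}}{14}\right) = 103024 - \frac{\sqrt{154}}{14}$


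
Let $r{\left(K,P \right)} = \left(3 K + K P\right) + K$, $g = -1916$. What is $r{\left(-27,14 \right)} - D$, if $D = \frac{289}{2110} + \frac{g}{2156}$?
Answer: $- \frac{551868021}{1137290} \approx -485.25$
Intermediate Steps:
$r{\left(K,P \right)} = 4 K + K P$
$D = - \frac{854919}{1137290}$ ($D = \frac{289}{2110} - \frac{1916}{2156} = 289 \cdot \frac{1}{2110} - \frac{479}{539} = \frac{289}{2110} - \frac{479}{539} = - \frac{854919}{1137290} \approx -0.75172$)
$r{\left(-27,14 \right)} - D = - 27 \left(4 + 14\right) - - \frac{854919}{1137290} = \left(-27\right) 18 + \frac{854919}{1137290} = -486 + \frac{854919}{1137290} = - \frac{551868021}{1137290}$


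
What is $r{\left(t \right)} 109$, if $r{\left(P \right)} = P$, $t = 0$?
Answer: $0$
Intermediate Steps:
$r{\left(t \right)} 109 = 0 \cdot 109 = 0$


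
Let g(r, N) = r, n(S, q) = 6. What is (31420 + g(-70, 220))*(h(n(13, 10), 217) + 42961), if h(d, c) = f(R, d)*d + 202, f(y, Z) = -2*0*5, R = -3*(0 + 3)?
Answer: 1353160050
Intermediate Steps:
R = -9 (R = -3*3 = -9)
f(y, Z) = 0 (f(y, Z) = 0*5 = 0)
h(d, c) = 202 (h(d, c) = 0*d + 202 = 0 + 202 = 202)
(31420 + g(-70, 220))*(h(n(13, 10), 217) + 42961) = (31420 - 70)*(202 + 42961) = 31350*43163 = 1353160050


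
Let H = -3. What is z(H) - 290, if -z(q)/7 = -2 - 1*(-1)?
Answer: -283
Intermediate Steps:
z(q) = 7 (z(q) = -7*(-2 - 1*(-1)) = -7*(-2 + 1) = -7*(-1) = 7)
z(H) - 290 = 7 - 290 = -283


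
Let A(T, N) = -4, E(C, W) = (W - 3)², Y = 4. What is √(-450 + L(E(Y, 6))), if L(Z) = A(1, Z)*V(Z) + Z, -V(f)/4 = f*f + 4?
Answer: √919 ≈ 30.315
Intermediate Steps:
E(C, W) = (-3 + W)²
V(f) = -16 - 4*f² (V(f) = -4*(f*f + 4) = -4*(f² + 4) = -4*(4 + f²) = -16 - 4*f²)
L(Z) = 64 + Z + 16*Z² (L(Z) = -4*(-16 - 4*Z²) + Z = (64 + 16*Z²) + Z = 64 + Z + 16*Z²)
√(-450 + L(E(Y, 6))) = √(-450 + (64 + (-3 + 6)² + 16*((-3 + 6)²)²)) = √(-450 + (64 + 3² + 16*(3²)²)) = √(-450 + (64 + 9 + 16*9²)) = √(-450 + (64 + 9 + 16*81)) = √(-450 + (64 + 9 + 1296)) = √(-450 + 1369) = √919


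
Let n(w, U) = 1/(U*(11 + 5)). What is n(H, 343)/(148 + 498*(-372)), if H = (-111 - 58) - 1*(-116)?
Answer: -1/1015872704 ≈ -9.8438e-10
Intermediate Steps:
H = -53 (H = -169 + 116 = -53)
n(w, U) = 1/(16*U) (n(w, U) = 1/(U*16) = 1/(16*U))
n(H, 343)/(148 + 498*(-372)) = ((1/16)/343)/(148 + 498*(-372)) = ((1/16)*(1/343))/(148 - 185256) = (1/5488)/(-185108) = (1/5488)*(-1/185108) = -1/1015872704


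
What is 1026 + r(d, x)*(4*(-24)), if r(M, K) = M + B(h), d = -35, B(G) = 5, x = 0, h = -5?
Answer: 3906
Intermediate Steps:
r(M, K) = 5 + M (r(M, K) = M + 5 = 5 + M)
1026 + r(d, x)*(4*(-24)) = 1026 + (5 - 35)*(4*(-24)) = 1026 - 30*(-96) = 1026 + 2880 = 3906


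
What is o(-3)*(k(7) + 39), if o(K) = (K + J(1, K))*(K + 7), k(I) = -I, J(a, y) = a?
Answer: -256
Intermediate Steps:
o(K) = (1 + K)*(7 + K) (o(K) = (K + 1)*(K + 7) = (1 + K)*(7 + K))
o(-3)*(k(7) + 39) = (7 + (-3)**2 + 8*(-3))*(-1*7 + 39) = (7 + 9 - 24)*(-7 + 39) = -8*32 = -256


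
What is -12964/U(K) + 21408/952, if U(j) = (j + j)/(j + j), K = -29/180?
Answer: -1540040/119 ≈ -12942.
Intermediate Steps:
K = -29/180 (K = -29*1/180 = -29/180 ≈ -0.16111)
U(j) = 1 (U(j) = (2*j)/((2*j)) = (2*j)*(1/(2*j)) = 1)
-12964/U(K) + 21408/952 = -12964/1 + 21408/952 = -12964*1 + 21408*(1/952) = -12964 + 2676/119 = -1540040/119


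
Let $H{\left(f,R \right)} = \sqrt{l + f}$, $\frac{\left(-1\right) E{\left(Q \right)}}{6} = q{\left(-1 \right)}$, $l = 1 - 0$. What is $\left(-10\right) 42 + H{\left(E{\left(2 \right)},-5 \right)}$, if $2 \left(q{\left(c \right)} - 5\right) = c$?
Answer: $-420 + i \sqrt{26} \approx -420.0 + 5.099 i$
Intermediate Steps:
$l = 1$ ($l = 1 + 0 = 1$)
$q{\left(c \right)} = 5 + \frac{c}{2}$
$E{\left(Q \right)} = -27$ ($E{\left(Q \right)} = - 6 \left(5 + \frac{1}{2} \left(-1\right)\right) = - 6 \left(5 - \frac{1}{2}\right) = \left(-6\right) \frac{9}{2} = -27$)
$H{\left(f,R \right)} = \sqrt{1 + f}$
$\left(-10\right) 42 + H{\left(E{\left(2 \right)},-5 \right)} = \left(-10\right) 42 + \sqrt{1 - 27} = -420 + \sqrt{-26} = -420 + i \sqrt{26}$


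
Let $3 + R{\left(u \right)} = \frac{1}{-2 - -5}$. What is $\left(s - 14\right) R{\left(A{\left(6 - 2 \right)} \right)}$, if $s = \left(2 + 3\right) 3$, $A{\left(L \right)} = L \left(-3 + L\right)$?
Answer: $- \frac{8}{3} \approx -2.6667$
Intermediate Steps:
$s = 15$ ($s = 5 \cdot 3 = 15$)
$R{\left(u \right)} = - \frac{8}{3}$ ($R{\left(u \right)} = -3 + \frac{1}{-2 - -5} = -3 + \frac{1}{-2 + 5} = -3 + \frac{1}{3} = - \frac{8}{3}$)
$\left(s - 14\right) R{\left(A{\left(6 - 2 \right)} \right)} = \left(15 - 14\right) \left(- \frac{8}{3}\right) = 1 \left(- \frac{8}{3}\right) = - \frac{8}{3}$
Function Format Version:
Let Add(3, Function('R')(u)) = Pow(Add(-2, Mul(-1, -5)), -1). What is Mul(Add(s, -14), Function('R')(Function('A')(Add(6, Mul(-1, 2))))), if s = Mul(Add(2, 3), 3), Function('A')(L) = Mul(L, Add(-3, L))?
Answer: Rational(-8, 3) ≈ -2.6667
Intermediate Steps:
s = 15 (s = Mul(5, 3) = 15)
Function('R')(u) = Rational(-8, 3) (Function('R')(u) = Add(-3, Pow(Add(-2, Mul(-1, -5)), -1)) = Add(-3, Pow(Add(-2, 5), -1)) = Add(-3, Pow(3, -1)) = Add(-3, Rational(1, 3)) = Rational(-8, 3))
Mul(Add(s, -14), Function('R')(Function('A')(Add(6, Mul(-1, 2))))) = Mul(Add(15, -14), Rational(-8, 3)) = Mul(1, Rational(-8, 3)) = Rational(-8, 3)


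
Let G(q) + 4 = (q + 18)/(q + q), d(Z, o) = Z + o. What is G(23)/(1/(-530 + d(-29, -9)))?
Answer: 40612/23 ≈ 1765.7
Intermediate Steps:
G(q) = -4 + (18 + q)/(2*q) (G(q) = -4 + (q + 18)/(q + q) = -4 + (18 + q)/((2*q)) = -4 + (18 + q)*(1/(2*q)) = -4 + (18 + q)/(2*q))
G(23)/(1/(-530 + d(-29, -9))) = (-7/2 + 9/23)/(1/(-530 + (-29 - 9))) = (-7/2 + 9*(1/23))/(1/(-530 - 38)) = (-7/2 + 9/23)/(1/(-568)) = -143/(46*(-1/568)) = -143/46*(-568) = 40612/23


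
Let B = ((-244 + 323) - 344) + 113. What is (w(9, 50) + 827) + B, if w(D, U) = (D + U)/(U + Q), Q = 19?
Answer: 46634/69 ≈ 675.86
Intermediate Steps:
B = -152 (B = (79 - 344) + 113 = -265 + 113 = -152)
w(D, U) = (D + U)/(19 + U) (w(D, U) = (D + U)/(U + 19) = (D + U)/(19 + U))
(w(9, 50) + 827) + B = ((9 + 50)/(19 + 50) + 827) - 152 = (59/69 + 827) - 152 = 57122/69 - 152 = 46634/69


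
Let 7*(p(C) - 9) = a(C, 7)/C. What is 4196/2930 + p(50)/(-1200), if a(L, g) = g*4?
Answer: 12521489/8790000 ≈ 1.4245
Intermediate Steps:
a(L, g) = 4*g
p(C) = 9 + 4/C (p(C) = 9 + ((4*7)/C)/7 = 9 + (28/C)/7 = 9 + 4/C)
4196/2930 + p(50)/(-1200) = 4196/2930 + (9 + 4/50)/(-1200) = 4196*(1/2930) + (9 + 4*(1/50))*(-1/1200) = 2098/1465 + (9 + 2/25)*(-1/1200) = 2098/1465 + (227/25)*(-1/1200) = 2098/1465 - 227/30000 = 12521489/8790000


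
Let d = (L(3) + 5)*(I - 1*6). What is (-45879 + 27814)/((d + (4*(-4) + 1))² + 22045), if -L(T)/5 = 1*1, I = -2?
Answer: -3613/4454 ≈ -0.81118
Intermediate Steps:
L(T) = -5
d = 0 (d = (-5 + 5)*(-2 - 1*6) = 0*(-2 - 6) = 0*(-8) = 0)
(-45879 + 27814)/((d + (4*(-4) + 1))² + 22045) = (-45879 + 27814)/((0 + (4*(-4) + 1))² + 22045) = -18065/((0 + (-16 + 1))² + 22045) = -18065/((0 - 15)² + 22045) = -18065/((-15)² + 22045) = -18065/(225 + 22045) = -18065/22270 = -18065*1/22270 = -3613/4454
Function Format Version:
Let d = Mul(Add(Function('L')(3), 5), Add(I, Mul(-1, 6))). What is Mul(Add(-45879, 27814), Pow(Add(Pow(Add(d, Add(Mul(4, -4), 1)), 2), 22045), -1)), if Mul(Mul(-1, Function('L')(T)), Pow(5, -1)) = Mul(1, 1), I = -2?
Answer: Rational(-3613, 4454) ≈ -0.81118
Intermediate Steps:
Function('L')(T) = -5 (Function('L')(T) = Mul(-5, Mul(1, 1)) = Mul(-5, 1) = -5)
d = 0 (d = Mul(Add(-5, 5), Add(-2, Mul(-1, 6))) = Mul(0, Add(-2, -6)) = Mul(0, -8) = 0)
Mul(Add(-45879, 27814), Pow(Add(Pow(Add(d, Add(Mul(4, -4), 1)), 2), 22045), -1)) = Mul(Add(-45879, 27814), Pow(Add(Pow(Add(0, Add(Mul(4, -4), 1)), 2), 22045), -1)) = Mul(-18065, Pow(Add(Pow(Add(0, Add(-16, 1)), 2), 22045), -1)) = Mul(-18065, Pow(Add(Pow(Add(0, -15), 2), 22045), -1)) = Mul(-18065, Pow(Add(Pow(-15, 2), 22045), -1)) = Mul(-18065, Pow(Add(225, 22045), -1)) = Mul(-18065, Pow(22270, -1)) = Mul(-18065, Rational(1, 22270)) = Rational(-3613, 4454)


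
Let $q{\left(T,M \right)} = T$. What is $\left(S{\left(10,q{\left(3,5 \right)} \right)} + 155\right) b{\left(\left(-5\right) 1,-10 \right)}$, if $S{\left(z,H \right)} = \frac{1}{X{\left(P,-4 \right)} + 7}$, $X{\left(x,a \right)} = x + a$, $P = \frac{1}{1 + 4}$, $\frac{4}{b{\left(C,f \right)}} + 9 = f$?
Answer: $- \frac{2485}{76} \approx -32.697$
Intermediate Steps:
$b{\left(C,f \right)} = \frac{4}{-9 + f}$
$P = \frac{1}{5} \approx 0.2$
$X{\left(x,a \right)} = a + x$
$S{\left(z,H \right)} = \frac{5}{16}$ ($S{\left(z,H \right)} = \frac{1}{\left(-4 + \frac{1}{5}\right) + 7} = \frac{1}{- \frac{19}{5} + 7} = \frac{1}{\frac{16}{5}} = \frac{5}{16}$)
$\left(S{\left(10,q{\left(3,5 \right)} \right)} + 155\right) b{\left(\left(-5\right) 1,-10 \right)} = \left(\frac{5}{16} + 155\right) \frac{4}{-9 - 10} = \frac{2485 \frac{4}{-19}}{16} = \frac{2485 \cdot 4 \left(- \frac{1}{19}\right)}{16} = \frac{2485}{16} \left(- \frac{4}{19}\right) = - \frac{2485}{76}$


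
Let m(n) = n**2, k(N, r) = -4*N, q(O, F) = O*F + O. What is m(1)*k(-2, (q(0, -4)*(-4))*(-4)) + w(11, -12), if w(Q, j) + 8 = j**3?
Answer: -1728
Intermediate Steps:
q(O, F) = O + F*O (q(O, F) = F*O + O = O + F*O)
w(Q, j) = -8 + j**3
m(1)*k(-2, (q(0, -4)*(-4))*(-4)) + w(11, -12) = 1**2*(-4*(-2)) + (-8 + (-12)**3) = 1*8 + (-8 - 1728) = 8 - 1736 = -1728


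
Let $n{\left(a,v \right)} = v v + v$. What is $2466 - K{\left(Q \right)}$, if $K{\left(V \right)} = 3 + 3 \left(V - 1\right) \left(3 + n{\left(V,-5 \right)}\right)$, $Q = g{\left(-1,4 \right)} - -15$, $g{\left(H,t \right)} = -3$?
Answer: $1704$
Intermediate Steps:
$n{\left(a,v \right)} = v + v^{2}$ ($n{\left(a,v \right)} = v^{2} + v = v + v^{2}$)
$Q = 12$ ($Q = -3 - -15 = -3 + 15 = 12$)
$K{\left(V \right)} = -66 + 69 V$ ($K{\left(V \right)} = 3 + 3 \left(V - 1\right) \left(3 - 5 \left(1 - 5\right)\right) = 3 + 3 \left(-1 + V\right) \left(3 - -20\right) = 3 + 3 \left(-1 + V\right) \left(3 + 20\right) = 3 + 3 \left(-1 + V\right) 23 = 3 + 3 \left(-23 + 23 V\right) = 3 + \left(-69 + 69 V\right) = -66 + 69 V$)
$2466 - K{\left(Q \right)} = 2466 - \left(-66 + 69 \cdot 12\right) = 2466 - \left(-66 + 828\right) = 2466 - 762 = 1704$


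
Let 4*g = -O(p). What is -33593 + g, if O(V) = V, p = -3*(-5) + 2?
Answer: -134389/4 ≈ -33597.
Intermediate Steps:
p = 17 (p = 15 + 2 = 17)
g = -17/4 (g = (-1*17)/4 = (¼)*(-17) = -17/4 ≈ -4.2500)
-33593 + g = -33593 - 17/4 = -134389/4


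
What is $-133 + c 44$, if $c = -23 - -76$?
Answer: $2199$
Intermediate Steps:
$c = 53$ ($c = -23 + 76 = 53$)
$-133 + c 44 = -133 + 53 \cdot 44 = -133 + 2332 = 2199$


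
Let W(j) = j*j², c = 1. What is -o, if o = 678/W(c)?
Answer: -678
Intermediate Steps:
W(j) = j³
o = 678 (o = 678/(1³) = 678/1 = 678*1 = 678)
-o = -1*678 = -678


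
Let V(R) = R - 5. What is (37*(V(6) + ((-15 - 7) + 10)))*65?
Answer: -26455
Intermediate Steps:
V(R) = -5 + R
(37*(V(6) + ((-15 - 7) + 10)))*65 = (37*((-5 + 6) + ((-15 - 7) + 10)))*65 = (37*(1 + (-22 + 10)))*65 = (37*(1 - 12))*65 = (37*(-11))*65 = -407*65 = -26455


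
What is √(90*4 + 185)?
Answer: √545 ≈ 23.345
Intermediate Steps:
√(90*4 + 185) = √(360 + 185) = √545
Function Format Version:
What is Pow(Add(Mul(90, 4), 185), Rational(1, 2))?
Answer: Pow(545, Rational(1, 2)) ≈ 23.345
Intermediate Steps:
Pow(Add(Mul(90, 4), 185), Rational(1, 2)) = Pow(Add(360, 185), Rational(1, 2)) = Pow(545, Rational(1, 2))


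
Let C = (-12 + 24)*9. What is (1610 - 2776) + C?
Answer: -1058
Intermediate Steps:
C = 108 (C = 12*9 = 108)
(1610 - 2776) + C = (1610 - 2776) + 108 = -1166 + 108 = -1058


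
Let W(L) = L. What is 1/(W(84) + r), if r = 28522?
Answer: 1/28606 ≈ 3.4958e-5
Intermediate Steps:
1/(W(84) + r) = 1/(84 + 28522) = 1/28606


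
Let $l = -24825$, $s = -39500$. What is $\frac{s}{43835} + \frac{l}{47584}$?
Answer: $- \frac{593554375}{417168928} \approx -1.4228$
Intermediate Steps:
$\frac{s}{43835} + \frac{l}{47584} = - \frac{39500}{43835} - \frac{24825}{47584} = \left(-39500\right) \frac{1}{43835} - \frac{24825}{47584} = - \frac{7900}{8767} - \frac{24825}{47584} = - \frac{593554375}{417168928}$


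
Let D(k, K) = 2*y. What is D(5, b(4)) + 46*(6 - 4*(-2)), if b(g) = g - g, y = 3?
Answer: 650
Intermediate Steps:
b(g) = 0
D(k, K) = 6 (D(k, K) = 2*3 = 6)
D(5, b(4)) + 46*(6 - 4*(-2)) = 6 + 46*(6 - 4*(-2)) = 6 + 46*(6 + 8) = 6 + 46*14 = 6 + 644 = 650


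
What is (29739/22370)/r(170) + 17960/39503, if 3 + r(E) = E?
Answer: 68269568117/147574912370 ≈ 0.46261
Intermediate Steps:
r(E) = -3 + E
(29739/22370)/r(170) + 17960/39503 = (29739/22370)/(-3 + 170) + 17960/39503 = (29739*(1/22370))/167 + 17960*(1/39503) = (29739/22370)*(1/167) + 17960/39503 = 29739/3735790 + 17960/39503 = 68269568117/147574912370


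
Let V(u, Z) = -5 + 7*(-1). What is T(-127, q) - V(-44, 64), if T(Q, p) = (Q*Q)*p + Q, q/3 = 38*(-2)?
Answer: -3677527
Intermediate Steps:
q = -228 (q = 3*(38*(-2)) = 3*(-76) = -228)
T(Q, p) = Q + p*Q² (T(Q, p) = Q²*p + Q = p*Q² + Q = Q + p*Q²)
V(u, Z) = -12 (V(u, Z) = -5 - 7 = -12)
T(-127, q) - V(-44, 64) = -127*(1 - 127*(-228)) - 1*(-12) = -127*(1 + 28956) + 12 = -127*28957 + 12 = -3677539 + 12 = -3677527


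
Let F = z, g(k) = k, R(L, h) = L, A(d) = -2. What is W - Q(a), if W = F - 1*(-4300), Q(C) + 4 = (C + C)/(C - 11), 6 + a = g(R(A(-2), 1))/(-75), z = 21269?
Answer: 32553533/1273 ≈ 25572.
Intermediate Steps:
F = 21269
a = -448/75 (a = -6 - 2/(-75) = -6 - 2*(-1/75) = -6 + 2/75 = -448/75 ≈ -5.9733)
Q(C) = -4 + 2*C/(-11 + C) (Q(C) = -4 + (C + C)/(C - 11) = -4 + (2*C)/(-11 + C) = -4 + 2*C/(-11 + C))
W = 25569 (W = 21269 - 1*(-4300) = 21269 + 4300 = 25569)
W - Q(a) = 25569 - 2*(22 - 1*(-448/75))/(-11 - 448/75) = 25569 - 2*(22 + 448/75)/(-1273/75) = 25569 - 2*(-75)*2098/(1273*75) = 25569 - 1*(-4196/1273) = 25569 + 4196/1273 = 32553533/1273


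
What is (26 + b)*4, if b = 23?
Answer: 196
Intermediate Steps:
(26 + b)*4 = (26 + 23)*4 = 49*4 = 196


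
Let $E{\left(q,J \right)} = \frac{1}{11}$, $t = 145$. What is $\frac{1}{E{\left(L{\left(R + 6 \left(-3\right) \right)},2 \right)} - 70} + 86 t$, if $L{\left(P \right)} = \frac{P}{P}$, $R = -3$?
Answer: $\frac{9589419}{769} \approx 12470.0$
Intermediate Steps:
$L{\left(P \right)} = 1$
$E{\left(q,J \right)} = \frac{1}{11}$
$\frac{1}{E{\left(L{\left(R + 6 \left(-3\right) \right)},2 \right)} - 70} + 86 t = \frac{1}{\frac{1}{11} - 70} + 86 \cdot 145 = \frac{1}{- \frac{769}{11}} + 12470 = - \frac{11}{769} + 12470 = \frac{9589419}{769}$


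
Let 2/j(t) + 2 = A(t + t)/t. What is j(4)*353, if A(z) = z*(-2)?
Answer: -353/3 ≈ -117.67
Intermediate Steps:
A(z) = -2*z
j(t) = -⅓ (j(t) = 2/(-2 + (-2*(t + t))/t) = 2/(-2 + (-4*t)/t) = 2/(-2 - 4) = 2/(-6) = 2*(-⅙) = -⅓)
j(4)*353 = -⅓*353 = -353/3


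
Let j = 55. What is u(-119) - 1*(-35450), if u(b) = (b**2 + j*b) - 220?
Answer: 42846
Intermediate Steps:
u(b) = -220 + b**2 + 55*b (u(b) = (b**2 + 55*b) - 220 = -220 + b**2 + 55*b)
u(-119) - 1*(-35450) = (-220 + (-119)**2 + 55*(-119)) - 1*(-35450) = (-220 + 14161 - 6545) + 35450 = 7396 + 35450 = 42846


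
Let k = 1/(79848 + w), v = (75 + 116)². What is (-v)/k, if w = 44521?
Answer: -4537105489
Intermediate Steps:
v = 36481 (v = 191² = 36481)
k = 1/124369 (k = 1/(79848 + 44521) = 1/124369 ≈ 8.0406e-6)
(-v)/k = (-1*36481)/(1/124369) = -36481*124369 = -4537105489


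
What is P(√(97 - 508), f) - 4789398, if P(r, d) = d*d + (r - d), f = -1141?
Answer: -3486376 + I*√411 ≈ -3.4864e+6 + 20.273*I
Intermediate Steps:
P(r, d) = r + d² - d (P(r, d) = d² + (r - d) = r + d² - d)
P(√(97 - 508), f) - 4789398 = (√(97 - 508) + (-1141)² - 1*(-1141)) - 4789398 = (√(-411) + 1301881 + 1141) - 4789398 = (I*√411 + 1301881 + 1141) - 4789398 = (1303022 + I*√411) - 4789398 = -3486376 + I*√411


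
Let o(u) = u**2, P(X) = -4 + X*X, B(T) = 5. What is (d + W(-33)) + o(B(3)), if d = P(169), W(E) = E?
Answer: 28549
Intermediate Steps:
P(X) = -4 + X**2
d = 28557 (d = -4 + 169**2 = -4 + 28561 = 28557)
(d + W(-33)) + o(B(3)) = (28557 - 33) + 5**2 = 28524 + 25 = 28549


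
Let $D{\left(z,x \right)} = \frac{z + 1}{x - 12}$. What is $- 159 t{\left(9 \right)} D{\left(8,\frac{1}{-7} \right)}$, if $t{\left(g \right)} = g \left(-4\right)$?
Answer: $- \frac{360612}{85} \approx -4242.5$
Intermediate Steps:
$D{\left(z,x \right)} = \frac{1 + z}{-12 + x}$
$t{\left(g \right)} = - 4 g$
$- 159 t{\left(9 \right)} D{\left(8,\frac{1}{-7} \right)} = - 159 \left(\left(-4\right) 9\right) \frac{1 + 8}{-12 + \frac{1}{-7}} = \left(-159\right) \left(-36\right) \frac{1}{-12 - \frac{1}{7}} \cdot 9 = 5724 \frac{1}{- \frac{85}{7}} \cdot 9 = 5724 \left(\left(- \frac{7}{85}\right) 9\right) = 5724 \left(- \frac{63}{85}\right) = - \frac{360612}{85}$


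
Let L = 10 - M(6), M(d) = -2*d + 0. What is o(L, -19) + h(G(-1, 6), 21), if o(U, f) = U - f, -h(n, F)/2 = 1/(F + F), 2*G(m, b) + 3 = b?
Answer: 860/21 ≈ 40.952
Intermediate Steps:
G(m, b) = -3/2 + b/2
M(d) = -2*d
h(n, F) = -1/F (h(n, F) = -2/(F + F) = -2*1/(2*F) = -1/F)
L = 22 (L = 10 - (-2)*6 = 10 - 1*(-12) = 10 + 12 = 22)
o(L, -19) + h(G(-1, 6), 21) = (22 - 1*(-19)) - 1/21 = (22 + 19) - 1*1/21 = 41 - 1/21 = 860/21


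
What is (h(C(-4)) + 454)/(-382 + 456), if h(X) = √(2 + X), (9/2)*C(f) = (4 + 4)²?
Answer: 227/37 + √146/222 ≈ 6.1896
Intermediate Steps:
C(f) = 128/9 (C(f) = 2*(4 + 4)²/9 = (2/9)*8² = (2/9)*64 = 128/9)
(h(C(-4)) + 454)/(-382 + 456) = (√(2 + 128/9) + 454)/(-382 + 456) = (√(146/9) + 454)/74 = (√146/3 + 454)*(1/74) = (454 + √146/3)*(1/74) = 227/37 + √146/222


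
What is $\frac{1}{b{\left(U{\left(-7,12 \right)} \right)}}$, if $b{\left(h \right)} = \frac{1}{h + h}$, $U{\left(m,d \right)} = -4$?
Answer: $-8$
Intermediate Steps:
$b{\left(h \right)} = \frac{1}{2 h}$
$\frac{1}{b{\left(U{\left(-7,12 \right)} \right)}} = \frac{1}{\frac{1}{2} \frac{1}{-4}} = \frac{1}{\frac{1}{2} \left(- \frac{1}{4}\right)} = \frac{1}{- \frac{1}{8}} = -8$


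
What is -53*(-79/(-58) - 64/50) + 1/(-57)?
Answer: -360949/82650 ≈ -4.3672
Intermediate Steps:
-53*(-79/(-58) - 64/50) + 1/(-57) = -53*(-79*(-1/58) - 64*1/50) - 1/57 = -53*(79/58 - 32/25) - 1/57 = -53*119/1450 - 1/57 = -6307/1450 - 1/57 = -360949/82650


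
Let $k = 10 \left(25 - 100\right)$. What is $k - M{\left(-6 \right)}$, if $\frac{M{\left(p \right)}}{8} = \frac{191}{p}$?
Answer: $- \frac{1486}{3} \approx -495.33$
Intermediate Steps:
$M{\left(p \right)} = \frac{1528}{p}$ ($M{\left(p \right)} = 8 \frac{191}{p} = \frac{1528}{p}$)
$k = -750$ ($k = 10 \left(-75\right) = -750$)
$k - M{\left(-6 \right)} = -750 - \frac{1528}{-6} = -750 - 1528 \left(- \frac{1}{6}\right) = -750 - - \frac{764}{3} = -750 + \frac{764}{3} = - \frac{1486}{3}$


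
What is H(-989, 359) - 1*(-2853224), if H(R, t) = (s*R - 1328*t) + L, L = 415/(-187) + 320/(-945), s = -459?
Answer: 100035549686/35343 ≈ 2.8304e+6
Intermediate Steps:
L = -90403/35343 (L = 415*(-1/187) + 320*(-1/945) = -415/187 - 64/189 = -90403/35343 ≈ -2.5579)
H(R, t) = -90403/35343 - 1328*t - 459*R (H(R, t) = (-459*R - 1328*t) - 90403/35343 = (-1328*t - 459*R) - 90403/35343 = -90403/35343 - 1328*t - 459*R)
H(-989, 359) - 1*(-2853224) = (-90403/35343 - 1328*359 - 459*(-989)) - 1*(-2853224) = (-90403/35343 - 476752 + 453951) + 2853224 = -805946146/35343 + 2853224 = 100035549686/35343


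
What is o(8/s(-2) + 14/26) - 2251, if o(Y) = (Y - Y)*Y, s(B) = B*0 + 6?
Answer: -2251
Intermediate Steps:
s(B) = 6 (s(B) = 0 + 6 = 6)
o(Y) = 0 (o(Y) = 0*Y = 0)
o(8/s(-2) + 14/26) - 2251 = 0 - 2251 = -2251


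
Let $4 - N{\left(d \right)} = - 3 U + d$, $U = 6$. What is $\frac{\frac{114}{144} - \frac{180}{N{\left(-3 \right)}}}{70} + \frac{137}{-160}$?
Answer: $- \frac{15923}{16800} \approx -0.9478$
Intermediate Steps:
$N{\left(d \right)} = 22 - d$ ($N{\left(d \right)} = 4 - \left(\left(-3\right) 6 + d\right) = 4 - \left(-18 + d\right) = 22 - d$)
$\frac{\frac{114}{144} - \frac{180}{N{\left(-3 \right)}}}{70} + \frac{137}{-160} = \frac{\frac{114}{144} - \frac{180}{22 - -3}}{70} + \frac{137}{-160} = \left(114 \cdot \frac{1}{144} - \frac{180}{22 + 3}\right) \frac{1}{70} + 137 \left(- \frac{1}{160}\right) = \left(\frac{19}{24} - \frac{180}{25}\right) \frac{1}{70} - \frac{137}{160} = \left(\frac{19}{24} - \frac{36}{5}\right) \frac{1}{70} - \frac{137}{160} = \left(- \frac{769}{120}\right) \frac{1}{70} - \frac{137}{160} = - \frac{769}{8400} - \frac{137}{160} = - \frac{15923}{16800}$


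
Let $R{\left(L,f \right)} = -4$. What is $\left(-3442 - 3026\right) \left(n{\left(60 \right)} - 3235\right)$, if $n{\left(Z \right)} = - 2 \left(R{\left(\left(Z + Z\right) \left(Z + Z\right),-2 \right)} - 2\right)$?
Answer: $20846364$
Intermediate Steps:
$n{\left(Z \right)} = 12$ ($n{\left(Z \right)} = - 2 \left(-4 - 2\right) = \left(-2\right) \left(-6\right) = 12$)
$\left(-3442 - 3026\right) \left(n{\left(60 \right)} - 3235\right) = \left(-3442 - 3026\right) \left(12 - 3235\right) = \left(-6468\right) \left(-3223\right) = 20846364$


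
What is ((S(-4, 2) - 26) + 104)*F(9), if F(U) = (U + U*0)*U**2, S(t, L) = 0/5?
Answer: 56862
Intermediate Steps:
S(t, L) = 0 (S(t, L) = 0*(1/5) = 0)
F(U) = U**3 (F(U) = (U + 0)*U**2 = U*U**2 = U**3)
((S(-4, 2) - 26) + 104)*F(9) = ((0 - 26) + 104)*9**3 = (-26 + 104)*729 = 78*729 = 56862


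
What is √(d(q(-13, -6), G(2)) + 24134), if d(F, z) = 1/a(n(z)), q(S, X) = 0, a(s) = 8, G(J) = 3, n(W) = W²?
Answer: √386146/4 ≈ 155.35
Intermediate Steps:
d(F, z) = ⅛ (d(F, z) = 1/8 = ⅛)
√(d(q(-13, -6), G(2)) + 24134) = √(⅛ + 24134) = √(193073/8) = √386146/4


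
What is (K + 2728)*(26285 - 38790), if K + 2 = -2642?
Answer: -1050420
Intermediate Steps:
K = -2644 (K = -2 - 2642 = -2644)
(K + 2728)*(26285 - 38790) = (-2644 + 2728)*(26285 - 38790) = 84*(-12505) = -1050420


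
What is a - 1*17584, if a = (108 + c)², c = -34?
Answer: -12108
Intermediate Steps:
a = 5476 (a = (108 - 34)² = 74² = 5476)
a - 1*17584 = 5476 - 1*17584 = 5476 - 17584 = -12108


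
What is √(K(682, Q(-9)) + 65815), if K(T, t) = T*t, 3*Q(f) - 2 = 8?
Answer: √612795/3 ≈ 260.94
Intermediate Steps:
Q(f) = 10/3 (Q(f) = ⅔ + (⅓)*8 = ⅔ + 8/3 = 10/3)
√(K(682, Q(-9)) + 65815) = √(682*(10/3) + 65815) = √(6820/3 + 65815) = √(204265/3) = √612795/3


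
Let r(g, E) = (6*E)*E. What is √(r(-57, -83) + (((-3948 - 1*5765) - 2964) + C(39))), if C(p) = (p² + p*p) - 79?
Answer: 2*√7905 ≈ 177.82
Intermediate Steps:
r(g, E) = 6*E²
C(p) = -79 + 2*p² (C(p) = (p² + p²) - 79 = 2*p² - 79 = -79 + 2*p²)
√(r(-57, -83) + (((-3948 - 1*5765) - 2964) + C(39))) = √(6*(-83)² + (((-3948 - 1*5765) - 2964) + (-79 + 2*39²))) = √(6*6889 + (((-3948 - 5765) - 2964) + (-79 + 2*1521))) = √(41334 + ((-9713 - 2964) + (-79 + 3042))) = √(41334 + (-12677 + 2963)) = √(41334 - 9714) = √31620 = 2*√7905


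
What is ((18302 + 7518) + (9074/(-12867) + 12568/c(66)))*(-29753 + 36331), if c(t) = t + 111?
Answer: 129288611640188/759153 ≈ 1.7031e+8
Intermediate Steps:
c(t) = 111 + t
((18302 + 7518) + (9074/(-12867) + 12568/c(66)))*(-29753 + 36331) = ((18302 + 7518) + (9074/(-12867) + 12568/(111 + 66)))*(-29753 + 36331) = (25820 + (9074*(-1/12867) + 12568/177))*6578 = (25820 + (-9074/12867 + 12568*(1/177)))*6578 = (25820 + (-9074/12867 + 12568/177))*6578 = (25820 + 53368786/759153)*6578 = (19654699246/759153)*6578 = 129288611640188/759153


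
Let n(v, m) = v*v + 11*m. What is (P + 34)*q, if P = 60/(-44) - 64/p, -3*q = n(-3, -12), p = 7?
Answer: 74169/77 ≈ 963.23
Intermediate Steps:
n(v, m) = v**2 + 11*m
q = 41 (q = -((-3)**2 + 11*(-12))/3 = -(9 - 132)/3 = -1/3*(-123) = 41)
P = -809/77 (P = 60/(-44) - 64/7 = 60*(-1/44) - 64*1/7 = -15/11 - 64/7 = -809/77 ≈ -10.507)
(P + 34)*q = (-809/77 + 34)*41 = (1809/77)*41 = 74169/77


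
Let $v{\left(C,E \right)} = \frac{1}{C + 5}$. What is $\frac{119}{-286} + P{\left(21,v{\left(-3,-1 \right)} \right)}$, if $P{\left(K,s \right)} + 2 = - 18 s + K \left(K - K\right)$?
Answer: $- \frac{3265}{286} \approx -11.416$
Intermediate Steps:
$v{\left(C,E \right)} = \frac{1}{5 + C}$
$P{\left(K,s \right)} = -2 - 18 s$ ($P{\left(K,s \right)} = -2 + \left(- 18 s + K \left(K - K\right)\right) = -2 + \left(- 18 s + K 0\right) = -2 + \left(- 18 s + 0\right) = -2 - 18 s$)
$\frac{119}{-286} + P{\left(21,v{\left(-3,-1 \right)} \right)} = \frac{119}{-286} - \left(2 + \frac{18}{5 - 3}\right) = 119 \left(- \frac{1}{286}\right) - \left(2 + \frac{18}{2}\right) = - \frac{119}{286} - 11 = - \frac{3265}{286}$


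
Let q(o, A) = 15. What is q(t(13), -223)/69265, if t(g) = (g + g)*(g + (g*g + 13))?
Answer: 3/13853 ≈ 0.00021656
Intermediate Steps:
t(g) = 2*g*(13 + g + g²) (t(g) = (2*g)*(g + (g² + 13)) = (2*g)*(g + (13 + g²)) = (2*g)*(13 + g + g²) = 2*g*(13 + g + g²))
q(t(13), -223)/69265 = 15/69265 = 15*(1/69265) = 3/13853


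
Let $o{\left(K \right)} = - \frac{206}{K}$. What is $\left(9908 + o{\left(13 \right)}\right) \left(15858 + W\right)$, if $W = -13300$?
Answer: $\frac{328953684}{13} \approx 2.5304 \cdot 10^{7}$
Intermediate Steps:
$\left(9908 + o{\left(13 \right)}\right) \left(15858 + W\right) = \left(9908 - \frac{206}{13}\right) \left(15858 - 13300\right) = \left(9908 - \frac{206}{13}\right) 2558 = \frac{128598}{13} \cdot 2558 = \frac{328953684}{13}$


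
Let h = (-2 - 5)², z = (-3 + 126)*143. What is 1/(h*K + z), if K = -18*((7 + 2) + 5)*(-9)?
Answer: 1/128721 ≈ 7.7687e-6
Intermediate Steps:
z = 17589 (z = 123*143 = 17589)
h = 49 (h = (-7)² = 49)
K = 2268 (K = -18*(9 + 5)*(-9) = -18*14*(-9) = -252*(-9) = 2268)
1/(h*K + z) = 1/(49*2268 + 17589) = 1/(111132 + 17589) = 1/128721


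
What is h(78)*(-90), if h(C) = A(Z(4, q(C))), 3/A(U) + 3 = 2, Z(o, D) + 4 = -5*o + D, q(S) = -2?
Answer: 270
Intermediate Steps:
Z(o, D) = -4 + D - 5*o (Z(o, D) = -4 + (-5*o + D) = -4 + (D - 5*o) = -4 + D - 5*o)
A(U) = -3 (A(U) = 3/(-3 + 2) = 3/(-1) = 3*(-1) = -3)
h(C) = -3
h(78)*(-90) = -3*(-90) = 270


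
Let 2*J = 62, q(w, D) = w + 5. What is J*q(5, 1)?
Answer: 310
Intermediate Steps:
q(w, D) = 5 + w
J = 31 (J = (½)*62 = 31)
J*q(5, 1) = 31*(5 + 5) = 31*10 = 310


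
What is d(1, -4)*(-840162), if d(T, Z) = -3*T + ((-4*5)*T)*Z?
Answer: -64692474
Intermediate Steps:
d(T, Z) = -3*T - 20*T*Z (d(T, Z) = -3*T + (-20*T)*Z = -3*T - 20*T*Z)
d(1, -4)*(-840162) = -1*1*(3 + 20*(-4))*(-840162) = -1*1*(3 - 80)*(-840162) = -1*1*(-77)*(-840162) = 77*(-840162) = -64692474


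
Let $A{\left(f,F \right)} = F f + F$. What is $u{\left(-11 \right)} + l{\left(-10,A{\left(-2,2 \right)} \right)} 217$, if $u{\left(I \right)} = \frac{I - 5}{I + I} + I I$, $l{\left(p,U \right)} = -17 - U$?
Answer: $- \frac{34466}{11} \approx -3133.3$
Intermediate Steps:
$A{\left(f,F \right)} = F + F f$
$u{\left(I \right)} = I^{2} + \frac{-5 + I}{2 I}$ ($u{\left(I \right)} = \frac{-5 + I}{2 I} + I^{2} = I^{2} + \frac{-5 + I}{2 I}$)
$u{\left(-11 \right)} + l{\left(-10,A{\left(-2,2 \right)} \right)} 217 = \frac{-5 - 11 + 2 \left(-11\right)^{3}}{2 \left(-11\right)} + \left(-17 - 2 \left(1 - 2\right)\right) 217 = \frac{1}{2} \left(- \frac{1}{11}\right) \left(-5 - 11 + 2 \left(-1331\right)\right) + \left(-17 - 2 \left(-1\right)\right) 217 = \frac{1}{2} \left(- \frac{1}{11}\right) \left(-5 - 11 - 2662\right) + \left(-17 - -2\right) 217 = \frac{1}{2} \left(- \frac{1}{11}\right) \left(-2678\right) + \left(-17 + 2\right) 217 = \frac{1339}{11} - 3255 = - \frac{34466}{11}$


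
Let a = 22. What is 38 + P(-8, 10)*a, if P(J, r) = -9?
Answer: -160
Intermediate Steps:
38 + P(-8, 10)*a = 38 - 9*22 = 38 - 198 = -160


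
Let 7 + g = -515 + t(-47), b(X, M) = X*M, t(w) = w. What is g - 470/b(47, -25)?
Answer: -2843/5 ≈ -568.60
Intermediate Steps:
b(X, M) = M*X
g = -569 (g = -7 + (-515 - 47) = -7 - 562 = -569)
g - 470/b(47, -25) = -569 - 470/((-25*47)) = -569 - 470/(-1175) = -569 - 470*(-1)/1175 = -569 - 1*(-⅖) = -569 + ⅖ = -2843/5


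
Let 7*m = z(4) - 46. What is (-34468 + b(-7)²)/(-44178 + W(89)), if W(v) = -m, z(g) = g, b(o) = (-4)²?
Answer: 2851/3681 ≈ 0.77452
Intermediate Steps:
b(o) = 16
m = -6 (m = (4 - 46)/7 = (⅐)*(-42) = -6)
W(v) = 6 (W(v) = -1*(-6) = 6)
(-34468 + b(-7)²)/(-44178 + W(89)) = (-34468 + 16²)/(-44178 + 6) = (-34468 + 256)/(-44172) = -34212*(-1/44172) = 2851/3681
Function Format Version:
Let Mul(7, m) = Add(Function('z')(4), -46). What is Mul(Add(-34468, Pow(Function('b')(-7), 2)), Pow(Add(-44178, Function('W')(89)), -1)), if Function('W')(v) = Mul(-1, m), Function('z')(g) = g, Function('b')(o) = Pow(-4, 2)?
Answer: Rational(2851, 3681) ≈ 0.77452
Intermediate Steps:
Function('b')(o) = 16
m = -6 (m = Mul(Rational(1, 7), Add(4, -46)) = Mul(Rational(1, 7), -42) = -6)
Function('W')(v) = 6 (Function('W')(v) = Mul(-1, -6) = 6)
Mul(Add(-34468, Pow(Function('b')(-7), 2)), Pow(Add(-44178, Function('W')(89)), -1)) = Mul(Add(-34468, Pow(16, 2)), Pow(Add(-44178, 6), -1)) = Mul(Add(-34468, 256), Pow(-44172, -1)) = Mul(-34212, Rational(-1, 44172)) = Rational(2851, 3681)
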